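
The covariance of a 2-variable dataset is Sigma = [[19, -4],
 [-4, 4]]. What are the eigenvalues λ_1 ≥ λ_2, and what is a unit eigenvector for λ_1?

Step 1 — characteristic polynomial of 2×2 Sigma:
  det(Sigma - λI) = λ² - trace · λ + det = 0.
  trace = 19 + 4 = 23, det = 19·4 - (-4)² = 60.
Step 2 — discriminant:
  Δ = trace² - 4·det = 529 - 240 = 289.
Step 3 — eigenvalues:
  λ = (trace ± √Δ)/2 = (23 ± 17)/2,
  λ_1 = 20,  λ_2 = 3.

Step 4 — unit eigenvector for λ_1: solve (Sigma - λ_1 I)v = 0. First row:
  (19 - 20)·v_x + (-4)·v_y = 0, i.e. (-1)·v_x + (-4)·v_y = 0,
  so v ∝ (b, λ_1 - a) = (-4, 1); multiply by -1 so the first entry is positive: u = (4, -1).
  ||u|| = √((4)² + (-1)²) = √(17) ≈ 4.1231,
  v_1 = u/||u|| ≈ (0.9701, -0.2425) (||v_1|| = 1).

λ_1 = 20,  λ_2 = 3;  v_1 ≈ (0.9701, -0.2425)


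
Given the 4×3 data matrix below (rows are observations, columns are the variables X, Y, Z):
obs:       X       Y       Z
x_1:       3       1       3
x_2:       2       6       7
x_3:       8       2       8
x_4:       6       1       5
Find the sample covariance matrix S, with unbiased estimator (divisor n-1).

Step 1 — column means:
  mean(X) = (3 + 2 + 8 + 6) / 4 = 19/4 = 4.75
  mean(Y) = (1 + 6 + 2 + 1) / 4 = 10/4 = 2.5
  mean(Z) = (3 + 7 + 8 + 5) / 4 = 23/4 = 5.75

Step 2 — sample covariance S[i,j] = (1/(n-1)) · Σ_k (x_{k,i} - mean_i) · (x_{k,j} - mean_j), with n-1 = 3.
  S[X,X] = ((-1.75)·(-1.75) + (-2.75)·(-2.75) + (3.25)·(3.25) + (1.25)·(1.25)) / 3 = 22.75/3 = 7.5833
  S[X,Y] = ((-1.75)·(-1.5) + (-2.75)·(3.5) + (3.25)·(-0.5) + (1.25)·(-1.5)) / 3 = -10.5/3 = -3.5
  S[X,Z] = ((-1.75)·(-2.75) + (-2.75)·(1.25) + (3.25)·(2.25) + (1.25)·(-0.75)) / 3 = 7.75/3 = 2.5833
  S[Y,Y] = ((-1.5)·(-1.5) + (3.5)·(3.5) + (-0.5)·(-0.5) + (-1.5)·(-1.5)) / 3 = 17/3 = 5.6667
  S[Y,Z] = ((-1.5)·(-2.75) + (3.5)·(1.25) + (-0.5)·(2.25) + (-1.5)·(-0.75)) / 3 = 8.5/3 = 2.8333
  S[Z,Z] = ((-2.75)·(-2.75) + (1.25)·(1.25) + (2.25)·(2.25) + (-0.75)·(-0.75)) / 3 = 14.75/3 = 4.9167

S is symmetric (S[j,i] = S[i,j]). Assembling:

S = [[7.5833, -3.5, 2.5833],
 [-3.5, 5.6667, 2.8333],
 [2.5833, 2.8333, 4.9167]]


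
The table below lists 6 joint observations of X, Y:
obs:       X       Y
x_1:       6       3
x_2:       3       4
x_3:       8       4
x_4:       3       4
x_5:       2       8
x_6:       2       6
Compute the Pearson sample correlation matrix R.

Step 1 — column means:
  mean(X) = (6 + 3 + 8 + 3 + 2 + 2) / 6 = 24/6 = 4
  mean(Y) = (3 + 4 + 4 + 4 + 8 + 6) / 6 = 29/6 = 4.8333

Step 2 — sample variances and covariances s[i,j] = (1/(n-1)) · Σ_k (x_{k,i} - mean_i) · (x_{k,j} - mean_j), with n-1 = 5:
  s[X,X] = ((2)·(2) + (-1)·(-1) + (4)·(4) + (-1)·(-1) + (-2)·(-2) + (-2)·(-2)) / 5 = 30/5 = 6
  s[X,Y] = ((2)·(-1.8333) + (-1)·(-0.8333) + (4)·(-0.8333) + (-1)·(-0.8333) + (-2)·(3.1667) + (-2)·(1.1667)) / 5 = -14/5 = -2.8
  s[Y,Y] = ((-1.8333)·(-1.8333) + (-0.8333)·(-0.8333) + (-0.8333)·(-0.8333) + (-0.8333)·(-0.8333) + (3.1667)·(3.1667) + (1.1667)·(1.1667)) / 5 = 16.8333/5 = 3.3667
  Sample standard deviations s_i = √(s[i,i]):
  s(X) = √(6) = 2.4495
  s(Y) = √(3.3667) = 1.8348

Step 3 — r_{ij} = s_{ij} / (s_i · s_j):
  r[X,X] = 1 (diagonal).
  r[X,Y] = -2.8 / (2.4495 · 1.8348) = -2.8 / 4.4944 = -0.623
  r[Y,Y] = 1 (diagonal).

R is symmetric with unit diagonal. Assembling:

R = [[1, -0.623],
 [-0.623, 1]]


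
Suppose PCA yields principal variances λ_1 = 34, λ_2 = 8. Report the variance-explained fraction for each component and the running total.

Step 1 — total variance = trace(Sigma) = Σ λ_i = 34 + 8 = 42.

Step 2 — fraction explained by component i = λ_i / Σ λ:
  PC1: 34/42 = 0.8095
  PC2: 8/42 = 0.1905

Step 3 — cumulative fraction after k components = (λ_1 + ... + λ_k) / Σ λ:
  k = 1: 34/42 = 0.8095
  k = 2: (34 + 8)/42 = 42/42 = 1

Summary (fraction, with percent):

explained: PC1 0.8095 (80.95%), PC2 0.1905 (19.05%);  cumulative: 0.8095, 1


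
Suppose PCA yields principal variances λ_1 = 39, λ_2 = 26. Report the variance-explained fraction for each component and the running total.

Step 1 — total variance = trace(Sigma) = Σ λ_i = 39 + 26 = 65.

Step 2 — fraction explained by component i = λ_i / Σ λ:
  PC1: 39/65 = 0.6
  PC2: 26/65 = 0.4

Step 3 — cumulative fraction after k components = (λ_1 + ... + λ_k) / Σ λ:
  k = 1: 39/65 = 0.6
  k = 2: (39 + 26)/65 = 65/65 = 1

Summary (fraction, with percent):

explained: PC1 0.6 (60%), PC2 0.4 (40%);  cumulative: 0.6, 1


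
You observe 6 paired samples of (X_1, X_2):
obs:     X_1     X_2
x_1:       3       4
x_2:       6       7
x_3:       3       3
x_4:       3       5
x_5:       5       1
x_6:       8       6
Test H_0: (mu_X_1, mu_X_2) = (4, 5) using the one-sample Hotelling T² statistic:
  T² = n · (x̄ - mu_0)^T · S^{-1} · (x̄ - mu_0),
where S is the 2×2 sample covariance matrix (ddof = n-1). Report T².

Step 1 — sample mean vector:
  mean(X_1) = (3 + 6 + 3 + 3 + 5 + 8) / 6 = 28/6 = 4.6667
  mean(X_2) = (4 + 7 + 3 + 5 + 1 + 6) / 6 = 26/6 = 4.3333
  x̄ = (4.6667, 4.3333),  deviation x̄ - mu_0 = (4.6667, 4.3333) - (4, 5) = (0.6667, -0.6667).

Step 2 — sample covariance matrix, S[i,j] = (1/(n-1)) · Σ_k (x_{k,i} - mean_i) · (x_{k,j} - mean_j), divisor n-1 = 5:
  S[X_1,X_1] = ((-1.6667)·(-1.6667) + (1.3333)·(1.3333) + (-1.6667)·(-1.6667) + (-1.6667)·(-1.6667) + (0.3333)·(0.3333) + (3.3333)·(3.3333)) / 5 = 21.3333/5 = 4.2667
  S[X_1,X_2] = ((-1.6667)·(-0.3333) + (1.3333)·(2.6667) + (-1.6667)·(-1.3333) + (-1.6667)·(0.6667) + (0.3333)·(-3.3333) + (3.3333)·(1.6667)) / 5 = 9.6667/5 = 1.9333
  S[X_2,X_2] = ((-0.3333)·(-0.3333) + (2.6667)·(2.6667) + (-1.3333)·(-1.3333) + (0.6667)·(0.6667) + (-3.3333)·(-3.3333) + (1.6667)·(1.6667)) / 5 = 23.3333/5 = 4.6667
  S = [[4.2667, 1.9333],
 [1.9333, 4.6667]].

Step 3 — invert S. det(S) = 4.2667·4.6667 - (1.9333)² = 16.1733.
  S^{-1} = (1/det) · [[d, -b], [-b, a]] = [[0.2885, -0.1195],
 [-0.1195, 0.2638]].

Step 4 — quadratic form (x̄ - mu_0)^T · S^{-1} · (x̄ - mu_0):
  S^{-1} · (x̄ - mu_0) = (0.2721, -0.2556),
  (x̄ - mu_0)^T · [...] = (0.6667)·(0.2721) + (-0.6667)·(-0.2556) = 0.3517.

Step 5 — scale by n: T² = 6 · 0.3517 = 2.1105.

T² ≈ 2.1105


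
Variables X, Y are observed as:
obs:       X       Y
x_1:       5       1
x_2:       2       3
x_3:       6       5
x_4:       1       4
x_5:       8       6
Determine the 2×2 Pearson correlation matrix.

Step 1 — column means:
  mean(X) = (5 + 2 + 6 + 1 + 8) / 5 = 22/5 = 4.4
  mean(Y) = (1 + 3 + 5 + 4 + 6) / 5 = 19/5 = 3.8

Step 2 — sample variances and covariances s[i,j] = (1/(n-1)) · Σ_k (x_{k,i} - mean_i) · (x_{k,j} - mean_j), with n-1 = 4:
  s[X,X] = ((0.6)·(0.6) + (-2.4)·(-2.4) + (1.6)·(1.6) + (-3.4)·(-3.4) + (3.6)·(3.6)) / 4 = 33.2/4 = 8.3
  s[X,Y] = ((0.6)·(-2.8) + (-2.4)·(-0.8) + (1.6)·(1.2) + (-3.4)·(0.2) + (3.6)·(2.2)) / 4 = 9.4/4 = 2.35
  s[Y,Y] = ((-2.8)·(-2.8) + (-0.8)·(-0.8) + (1.2)·(1.2) + (0.2)·(0.2) + (2.2)·(2.2)) / 4 = 14.8/4 = 3.7
  Sample standard deviations s_i = √(s[i,i]):
  s(X) = √(8.3) = 2.881
  s(Y) = √(3.7) = 1.9235

Step 3 — r_{ij} = s_{ij} / (s_i · s_j):
  r[X,X] = 1 (diagonal).
  r[X,Y] = 2.35 / (2.881 · 1.9235) = 2.35 / 5.5417 = 0.4241
  r[Y,Y] = 1 (diagonal).

R is symmetric with unit diagonal. Assembling:

R = [[1, 0.4241],
 [0.4241, 1]]


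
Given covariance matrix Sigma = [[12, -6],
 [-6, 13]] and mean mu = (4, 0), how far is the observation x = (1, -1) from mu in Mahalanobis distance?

Step 1 — centre the observation: (x - mu) = (-3, -1).

Step 2 — invert Sigma. det(Sigma) = 12·13 - (-6)² = 120.
  Sigma^{-1} = (1/det) · [[d, -b], [-b, a]] = [[0.1083, 0.05],
 [0.05, 0.1]].

Step 3 — form the quadratic (x - mu)^T · Sigma^{-1} · (x - mu):
  Sigma^{-1} · (x - mu) = (-0.375, -0.25).
  (x - mu)^T · [Sigma^{-1} · (x - mu)] = (-3)·(-0.375) + (-1)·(-0.25) = 1.375.

Step 4 — take square root: d = √(1.375) ≈ 1.1726.

d(x, mu) = √(1.375) ≈ 1.1726


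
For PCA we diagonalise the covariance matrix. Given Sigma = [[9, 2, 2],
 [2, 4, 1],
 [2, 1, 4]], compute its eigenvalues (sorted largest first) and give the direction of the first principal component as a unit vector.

Step 1 — characteristic polynomial p(λ) = det(λI - Sigma) = λ³ - tr·λ² + c_1·λ - det, where tr = trace, c_1 = sum of the principal 2×2 minors, det = det(Sigma):
  tr = 9 + 4 + 4 = 17,
  c_1 = (9·4 - (2)²) + (9·4 - (2)²) + (4·4 - (1)²) = 32 + 32 + 15 = 79,
  det = 9·(4·4 - (1)²) - (2)·((2)·4 - (1)·(2)) + (2)·((2)·(1) - 4·(2)) = 9·(15) - (2)·(6) + (2)·(-6) = 111.
  So p(λ) = λ³ - 17λ² + 79λ - 111.
Step 2 — look for an integer root (rational root theorem: any rational root is an integer divisor of 111). Testing λ = 3:
  p(3) = 27 - 153 + 237 - 111 = 0  ✓
  Dividing out (λ - 3): p(λ) = (λ - 3)(λ² - 14λ + 37).
Step 3 — remaining eigenvalues from the quadratic λ² - 14λ + 37 = 0:
  Δ = 14² - 4·37 = 196 - 148 = 48,  λ = (14 ± √48)/2 = (14 ± 6.9282)/2 ≈ 10.4641 or 3.5359.
  Sorted: λ_1 = 10.4641,  λ_2 = 3.5359,  λ_3 = 3  (check: sum = 17 = tr ✓).

Step 4 — unit eigenvector for λ_1 ≈ 10.4641: v spans the null space of (Sigma - λ_1 I), whose rows are
  r_1 = (-1.4641, 2, 2),  r_2 = (2, -6.4641, 1),  r_3 = (2, 1, -6.4641).
  v is orthogonal to every row, so take v ∝ r_1 × r_2 = ((2)·(1) - (2)·(-6.4641), (2)·(2) - (-1.4641)·(1), (-1.4641)·(-6.4641) - (2)·(2)) ≈ (14.9282, 5.4641, 5.4641).
  Let u = (14.9282, 5.4641, 5.4641).
  ||u|| = √((14.9282)² + (5.4641)² + (5.4641)²) = √(282.5641) ≈ 16.8096,  v_1 = u/||u|| ≈ (0.8881, 0.3251, 0.3251) (||v_1|| = 1).

λ_1 = 10.4641,  λ_2 = 3.5359,  λ_3 = 3;  v_1 ≈ (0.8881, 0.3251, 0.3251)


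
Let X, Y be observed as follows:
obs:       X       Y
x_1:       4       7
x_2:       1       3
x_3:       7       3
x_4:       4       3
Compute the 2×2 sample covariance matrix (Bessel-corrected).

Step 1 — column means:
  mean(X) = (4 + 1 + 7 + 4) / 4 = 16/4 = 4
  mean(Y) = (7 + 3 + 3 + 3) / 4 = 16/4 = 4

Step 2 — sample covariance S[i,j] = (1/(n-1)) · Σ_k (x_{k,i} - mean_i) · (x_{k,j} - mean_j), with n-1 = 3.
  S[X,X] = ((0)·(0) + (-3)·(-3) + (3)·(3) + (0)·(0)) / 3 = 18/3 = 6
  S[X,Y] = ((0)·(3) + (-3)·(-1) + (3)·(-1) + (0)·(-1)) / 3 = 0/3 = 0
  S[Y,Y] = ((3)·(3) + (-1)·(-1) + (-1)·(-1) + (-1)·(-1)) / 3 = 12/3 = 4

S is symmetric (S[j,i] = S[i,j]). Assembling:

S = [[6, 0],
 [0, 4]]


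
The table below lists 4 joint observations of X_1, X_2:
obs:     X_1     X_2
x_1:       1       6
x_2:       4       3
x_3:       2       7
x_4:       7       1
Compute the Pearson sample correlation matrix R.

Step 1 — column means:
  mean(X_1) = (1 + 4 + 2 + 7) / 4 = 14/4 = 3.5
  mean(X_2) = (6 + 3 + 7 + 1) / 4 = 17/4 = 4.25

Step 2 — sample variances and covariances s[i,j] = (1/(n-1)) · Σ_k (x_{k,i} - mean_i) · (x_{k,j} - mean_j), with n-1 = 3:
  s[X_1,X_1] = ((-2.5)·(-2.5) + (0.5)·(0.5) + (-1.5)·(-1.5) + (3.5)·(3.5)) / 3 = 21/3 = 7
  s[X_1,X_2] = ((-2.5)·(1.75) + (0.5)·(-1.25) + (-1.5)·(2.75) + (3.5)·(-3.25)) / 3 = -20.5/3 = -6.8333
  s[X_2,X_2] = ((1.75)·(1.75) + (-1.25)·(-1.25) + (2.75)·(2.75) + (-3.25)·(-3.25)) / 3 = 22.75/3 = 7.5833
  Sample standard deviations s_i = √(s[i,i]):
  s(X_1) = √(7) = 2.6458
  s(X_2) = √(7.5833) = 2.7538

Step 3 — r_{ij} = s_{ij} / (s_i · s_j):
  r[X_1,X_1] = 1 (diagonal).
  r[X_1,X_2] = -6.8333 / (2.6458 · 2.7538) = -6.8333 / 7.2858 = -0.9379
  r[X_2,X_2] = 1 (diagonal).

R is symmetric with unit diagonal. Assembling:

R = [[1, -0.9379],
 [-0.9379, 1]]


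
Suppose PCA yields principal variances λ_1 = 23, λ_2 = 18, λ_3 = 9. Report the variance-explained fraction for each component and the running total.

Step 1 — total variance = trace(Sigma) = Σ λ_i = 23 + 18 + 9 = 50.

Step 2 — fraction explained by component i = λ_i / Σ λ:
  PC1: 23/50 = 0.46
  PC2: 18/50 = 0.36
  PC3: 9/50 = 0.18

Step 3 — cumulative fraction after k components = (λ_1 + ... + λ_k) / Σ λ:
  k = 1: 23/50 = 0.46
  k = 2: (23 + 18)/50 = 41/50 = 0.82
  k = 3: (23 + 18 + 9)/50 = 50/50 = 1

Summary (fraction, with percent):

explained: PC1 0.46 (46%), PC2 0.36 (36%), PC3 0.18 (18%);  cumulative: 0.46, 0.82, 1


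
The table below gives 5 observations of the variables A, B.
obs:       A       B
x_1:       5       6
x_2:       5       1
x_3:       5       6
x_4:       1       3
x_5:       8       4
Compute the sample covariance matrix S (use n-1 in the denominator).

Step 1 — column means:
  mean(A) = (5 + 5 + 5 + 1 + 8) / 5 = 24/5 = 4.8
  mean(B) = (6 + 1 + 6 + 3 + 4) / 5 = 20/5 = 4

Step 2 — sample covariance S[i,j] = (1/(n-1)) · Σ_k (x_{k,i} - mean_i) · (x_{k,j} - mean_j), with n-1 = 4.
  S[A,A] = ((0.2)·(0.2) + (0.2)·(0.2) + (0.2)·(0.2) + (-3.8)·(-3.8) + (3.2)·(3.2)) / 4 = 24.8/4 = 6.2
  S[A,B] = ((0.2)·(2) + (0.2)·(-3) + (0.2)·(2) + (-3.8)·(-1) + (3.2)·(0)) / 4 = 4/4 = 1
  S[B,B] = ((2)·(2) + (-3)·(-3) + (2)·(2) + (-1)·(-1) + (0)·(0)) / 4 = 18/4 = 4.5

S is symmetric (S[j,i] = S[i,j]). Assembling:

S = [[6.2, 1],
 [1, 4.5]]


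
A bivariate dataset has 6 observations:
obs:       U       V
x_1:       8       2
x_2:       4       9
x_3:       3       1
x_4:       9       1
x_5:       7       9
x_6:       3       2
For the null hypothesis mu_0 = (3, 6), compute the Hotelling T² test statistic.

Step 1 — sample mean vector:
  mean(U) = (8 + 4 + 3 + 9 + 7 + 3) / 6 = 34/6 = 5.6667
  mean(V) = (2 + 9 + 1 + 1 + 9 + 2) / 6 = 24/6 = 4
  x̄ = (5.6667, 4),  deviation x̄ - mu_0 = (5.6667, 4) - (3, 6) = (2.6667, -2).

Step 2 — sample covariance matrix, S[i,j] = (1/(n-1)) · Σ_k (x_{k,i} - mean_i) · (x_{k,j} - mean_j), divisor n-1 = 5:
  S[U,U] = ((2.3333)·(2.3333) + (-1.6667)·(-1.6667) + (-2.6667)·(-2.6667) + (3.3333)·(3.3333) + (1.3333)·(1.3333) + (-2.6667)·(-2.6667)) / 5 = 35.3333/5 = 7.0667
  S[U,V] = ((2.3333)·(-2) + (-1.6667)·(5) + (-2.6667)·(-3) + (3.3333)·(-3) + (1.3333)·(5) + (-2.6667)·(-2)) / 5 = -3/5 = -0.6
  S[V,V] = ((-2)·(-2) + (5)·(5) + (-3)·(-3) + (-3)·(-3) + (5)·(5) + (-2)·(-2)) / 5 = 76/5 = 15.2
  S = [[7.0667, -0.6],
 [-0.6, 15.2]].

Step 3 — invert S. det(S) = 7.0667·15.2 - (-0.6)² = 107.0533.
  S^{-1} = (1/det) · [[d, -b], [-b, a]] = [[0.142, 0.0056],
 [0.0056, 0.066]].

Step 4 — quadratic form (x̄ - mu_0)^T · S^{-1} · (x̄ - mu_0):
  S^{-1} · (x̄ - mu_0) = (0.3674, -0.1171),
  (x̄ - mu_0)^T · [...] = (2.6667)·(0.3674) + (-2)·(-0.1171) = 1.2139.

Step 5 — scale by n: T² = 6 · 1.2139 = 7.2836.

T² ≈ 7.2836


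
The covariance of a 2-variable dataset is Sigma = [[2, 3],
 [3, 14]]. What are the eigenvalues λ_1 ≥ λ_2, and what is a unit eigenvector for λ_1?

Step 1 — characteristic polynomial of 2×2 Sigma:
  det(Sigma - λI) = λ² - trace · λ + det = 0.
  trace = 2 + 14 = 16, det = 2·14 - (3)² = 19.
Step 2 — discriminant:
  Δ = trace² - 4·det = 256 - 76 = 180.
Step 3 — eigenvalues:
  λ = (trace ± √Δ)/2 = (16 ± 13.4164)/2,
  λ_1 = 14.7082,  λ_2 = 1.2918.

Step 4 — unit eigenvector for λ_1: solve (Sigma - λ_1 I)v = 0. First row:
  (2 - 14.7082)·v_x + (3)·v_y = 0, i.e. (-12.7082)·v_x + (3)·v_y = 0,
  so v ∝ (b, λ_1 - a) = (3, 12.7082) = u.
  ||u|| = √((3)² + (12.7082)²) = √(170.4984) ≈ 13.0575,
  v_1 = u/||u|| ≈ (0.2298, 0.9732) (||v_1|| = 1).

λ_1 = 14.7082,  λ_2 = 1.2918;  v_1 ≈ (0.2298, 0.9732)


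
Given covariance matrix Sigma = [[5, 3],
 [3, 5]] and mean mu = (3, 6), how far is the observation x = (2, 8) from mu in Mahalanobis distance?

Step 1 — centre the observation: (x - mu) = (-1, 2).

Step 2 — invert Sigma. det(Sigma) = 5·5 - (3)² = 16.
  Sigma^{-1} = (1/det) · [[d, -b], [-b, a]] = [[0.3125, -0.1875],
 [-0.1875, 0.3125]].

Step 3 — form the quadratic (x - mu)^T · Sigma^{-1} · (x - mu):
  Sigma^{-1} · (x - mu) = (-0.6875, 0.8125).
  (x - mu)^T · [Sigma^{-1} · (x - mu)] = (-1)·(-0.6875) + (2)·(0.8125) = 2.3125.

Step 4 — take square root: d = √(2.3125) ≈ 1.5207.

d(x, mu) = √(2.3125) ≈ 1.5207


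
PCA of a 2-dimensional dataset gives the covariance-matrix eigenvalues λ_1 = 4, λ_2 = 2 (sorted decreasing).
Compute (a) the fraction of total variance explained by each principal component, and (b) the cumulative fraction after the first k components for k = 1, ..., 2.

Step 1 — total variance = trace(Sigma) = Σ λ_i = 4 + 2 = 6.

Step 2 — fraction explained by component i = λ_i / Σ λ:
  PC1: 4/6 = 0.6667
  PC2: 2/6 = 0.3333

Step 3 — cumulative fraction after k components = (λ_1 + ... + λ_k) / Σ λ:
  k = 1: 4/6 = 0.6667
  k = 2: (4 + 2)/6 = 6/6 = 1

Summary (fraction, with percent):

explained: PC1 0.6667 (66.67%), PC2 0.3333 (33.33%);  cumulative: 0.6667, 1


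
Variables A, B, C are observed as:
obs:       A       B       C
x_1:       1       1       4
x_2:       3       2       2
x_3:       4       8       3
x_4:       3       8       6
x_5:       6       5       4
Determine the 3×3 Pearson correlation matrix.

Step 1 — column means:
  mean(A) = (1 + 3 + 4 + 3 + 6) / 5 = 17/5 = 3.4
  mean(B) = (1 + 2 + 8 + 8 + 5) / 5 = 24/5 = 4.8
  mean(C) = (4 + 2 + 3 + 6 + 4) / 5 = 19/5 = 3.8

Step 2 — sample variances and covariances s[i,j] = (1/(n-1)) · Σ_k (x_{k,i} - mean_i) · (x_{k,j} - mean_j), with n-1 = 4:
  s[A,A] = ((-2.4)·(-2.4) + (-0.4)·(-0.4) + (0.6)·(0.6) + (-0.4)·(-0.4) + (2.6)·(2.6)) / 4 = 13.2/4 = 3.3
  s[A,B] = ((-2.4)·(-3.8) + (-0.4)·(-2.8) + (0.6)·(3.2) + (-0.4)·(3.2) + (2.6)·(0.2)) / 4 = 11.4/4 = 2.85
  s[A,C] = ((-2.4)·(0.2) + (-0.4)·(-1.8) + (0.6)·(-0.8) + (-0.4)·(2.2) + (2.6)·(0.2)) / 4 = -0.6/4 = -0.15
  s[B,B] = ((-3.8)·(-3.8) + (-2.8)·(-2.8) + (3.2)·(3.2) + (3.2)·(3.2) + (0.2)·(0.2)) / 4 = 42.8/4 = 10.7
  s[B,C] = ((-3.8)·(0.2) + (-2.8)·(-1.8) + (3.2)·(-0.8) + (3.2)·(2.2) + (0.2)·(0.2)) / 4 = 8.8/4 = 2.2
  s[C,C] = ((0.2)·(0.2) + (-1.8)·(-1.8) + (-0.8)·(-0.8) + (2.2)·(2.2) + (0.2)·(0.2)) / 4 = 8.8/4 = 2.2
  Sample standard deviations s_i = √(s[i,i]):
  s(A) = √(3.3) = 1.8166
  s(B) = √(10.7) = 3.2711
  s(C) = √(2.2) = 1.4832

Step 3 — r_{ij} = s_{ij} / (s_i · s_j):
  r[A,A] = 1 (diagonal).
  r[A,B] = 2.85 / (1.8166 · 3.2711) = 2.85 / 5.9422 = 0.4796
  r[A,C] = -0.15 / (1.8166 · 1.4832) = -0.15 / 2.6944 = -0.0557
  r[B,B] = 1 (diagonal).
  r[B,C] = 2.2 / (3.2711 · 1.4832) = 2.2 / 4.8518 = 0.4534
  r[C,C] = 1 (diagonal).

R is symmetric with unit diagonal. Assembling:

R = [[1, 0.4796, -0.0557],
 [0.4796, 1, 0.4534],
 [-0.0557, 0.4534, 1]]


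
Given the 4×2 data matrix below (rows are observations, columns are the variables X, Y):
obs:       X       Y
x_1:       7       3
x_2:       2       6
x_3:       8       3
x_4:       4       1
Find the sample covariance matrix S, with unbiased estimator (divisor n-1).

Step 1 — column means:
  mean(X) = (7 + 2 + 8 + 4) / 4 = 21/4 = 5.25
  mean(Y) = (3 + 6 + 3 + 1) / 4 = 13/4 = 3.25

Step 2 — sample covariance S[i,j] = (1/(n-1)) · Σ_k (x_{k,i} - mean_i) · (x_{k,j} - mean_j), with n-1 = 3.
  S[X,X] = ((1.75)·(1.75) + (-3.25)·(-3.25) + (2.75)·(2.75) + (-1.25)·(-1.25)) / 3 = 22.75/3 = 7.5833
  S[X,Y] = ((1.75)·(-0.25) + (-3.25)·(2.75) + (2.75)·(-0.25) + (-1.25)·(-2.25)) / 3 = -7.25/3 = -2.4167
  S[Y,Y] = ((-0.25)·(-0.25) + (2.75)·(2.75) + (-0.25)·(-0.25) + (-2.25)·(-2.25)) / 3 = 12.75/3 = 4.25

S is symmetric (S[j,i] = S[i,j]). Assembling:

S = [[7.5833, -2.4167],
 [-2.4167, 4.25]]


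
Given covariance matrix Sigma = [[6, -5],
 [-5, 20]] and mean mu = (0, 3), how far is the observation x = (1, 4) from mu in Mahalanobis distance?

Step 1 — centre the observation: (x - mu) = (1, 1).

Step 2 — invert Sigma. det(Sigma) = 6·20 - (-5)² = 95.
  Sigma^{-1} = (1/det) · [[d, -b], [-b, a]] = [[0.2105, 0.0526],
 [0.0526, 0.0632]].

Step 3 — form the quadratic (x - mu)^T · Sigma^{-1} · (x - mu):
  Sigma^{-1} · (x - mu) = (0.2632, 0.1158).
  (x - mu)^T · [Sigma^{-1} · (x - mu)] = (1)·(0.2632) + (1)·(0.1158) = 0.3789.

Step 4 — take square root: d = √(0.3789) ≈ 0.6156.

d(x, mu) = √(0.3789) ≈ 0.6156


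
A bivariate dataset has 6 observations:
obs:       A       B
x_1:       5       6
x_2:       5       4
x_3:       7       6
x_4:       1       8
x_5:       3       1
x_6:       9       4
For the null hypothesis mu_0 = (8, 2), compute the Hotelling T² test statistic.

Step 1 — sample mean vector:
  mean(A) = (5 + 5 + 7 + 1 + 3 + 9) / 6 = 30/6 = 5
  mean(B) = (6 + 4 + 6 + 8 + 1 + 4) / 6 = 29/6 = 4.8333
  x̄ = (5, 4.8333),  deviation x̄ - mu_0 = (5, 4.8333) - (8, 2) = (-3, 2.8333).

Step 2 — sample covariance matrix, S[i,j] = (1/(n-1)) · Σ_k (x_{k,i} - mean_i) · (x_{k,j} - mean_j), divisor n-1 = 5:
  S[A,A] = ((0)·(0) + (0)·(0) + (2)·(2) + (-4)·(-4) + (-2)·(-2) + (4)·(4)) / 5 = 40/5 = 8
  S[A,B] = ((0)·(1.1667) + (0)·(-0.8333) + (2)·(1.1667) + (-4)·(3.1667) + (-2)·(-3.8333) + (4)·(-0.8333)) / 5 = -6/5 = -1.2
  S[B,B] = ((1.1667)·(1.1667) + (-0.8333)·(-0.8333) + (1.1667)·(1.1667) + (3.1667)·(3.1667) + (-3.8333)·(-3.8333) + (-0.8333)·(-0.8333)) / 5 = 28.8333/5 = 5.7667
  S = [[8, -1.2],
 [-1.2, 5.7667]].

Step 3 — invert S. det(S) = 8·5.7667 - (-1.2)² = 44.6933.
  S^{-1} = (1/det) · [[d, -b], [-b, a]] = [[0.129, 0.0268],
 [0.0268, 0.179]].

Step 4 — quadratic form (x̄ - mu_0)^T · S^{-1} · (x̄ - mu_0):
  S^{-1} · (x̄ - mu_0) = (-0.311, 0.4266),
  (x̄ - mu_0)^T · [...] = (-3)·(-0.311) + (2.8333)·(0.4266) = 2.1418.

Step 5 — scale by n: T² = 6 · 2.1418 = 12.8505.

T² ≈ 12.8505


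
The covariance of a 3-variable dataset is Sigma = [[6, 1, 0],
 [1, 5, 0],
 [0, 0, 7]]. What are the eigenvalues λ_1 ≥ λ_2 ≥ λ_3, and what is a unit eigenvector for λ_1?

Step 1 — characteristic polynomial p(λ) = det(λI - Sigma) = λ³ - tr·λ² + c_1·λ - det, where tr = trace, c_1 = sum of the principal 2×2 minors, det = det(Sigma):
  tr = 6 + 5 + 7 = 18,
  c_1 = (6·5 - (1)²) + (6·7 - (0)²) + (5·7 - (0)²) = 29 + 42 + 35 = 106,
  det = 6·(5·7 - (0)²) - (1)·((1)·7 - (0)·(0)) + (0)·((1)·(0) - 5·(0)) = 6·(35) - (1)·(7) + (0)·(0) = 203.
  So p(λ) = λ³ - 18λ² + 106λ - 203.
Step 2 — look for an integer root (rational root theorem: any rational root is an integer divisor of 203). Testing λ = 7:
  p(7) = 343 - 882 + 742 - 203 = 0  ✓
  Dividing out (λ - 7): p(λ) = (λ - 7)(λ² - 11λ + 29).
Step 3 — remaining eigenvalues from the quadratic λ² - 11λ + 29 = 0:
  Δ = 11² - 4·29 = 121 - 116 = 5,  λ = (11 ± √5)/2 = (11 ± 2.2361)/2 ≈ 6.618 or 4.382.
  Sorted: λ_1 = 7,  λ_2 = 6.618,  λ_3 = 4.382  (check: sum = 18 = tr ✓).

Step 4 — unit eigenvector for λ_1 = 7: v spans the null space of (Sigma - λ_1 I), whose rows are
  r_1 = (-1, 1, 0),  r_2 = (1, -2, 0),  r_3 = (0, 0, 0).
  v is orthogonal to every row, so take v ∝ r_1 × r_2 = ((1)·(0) - (0)·(-2), (0)·(1) - (-1)·(0), (-1)·(-2) - (1)·(1)) = (0, 0, 1).
  Let u = (0, 0, 1).
  ||u|| = √((0)² + (0)² + (1)²) = √(1) = 1,  v_1 = u/||u|| ≈ (0, 0, 1) (||v_1|| = 1).

λ_1 = 7,  λ_2 = 6.618,  λ_3 = 4.382;  v_1 ≈ (0, 0, 1)


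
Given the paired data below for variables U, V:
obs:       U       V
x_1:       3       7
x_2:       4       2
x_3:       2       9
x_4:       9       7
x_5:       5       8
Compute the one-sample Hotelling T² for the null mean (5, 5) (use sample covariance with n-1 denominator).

Step 1 — sample mean vector:
  mean(U) = (3 + 4 + 2 + 9 + 5) / 5 = 23/5 = 4.6
  mean(V) = (7 + 2 + 9 + 7 + 8) / 5 = 33/5 = 6.6
  x̄ = (4.6, 6.6),  deviation x̄ - mu_0 = (4.6, 6.6) - (5, 5) = (-0.4, 1.6).

Step 2 — sample covariance matrix, S[i,j] = (1/(n-1)) · Σ_k (x_{k,i} - mean_i) · (x_{k,j} - mean_j), divisor n-1 = 4:
  S[U,U] = ((-1.6)·(-1.6) + (-0.6)·(-0.6) + (-2.6)·(-2.6) + (4.4)·(4.4) + (0.4)·(0.4)) / 4 = 29.2/4 = 7.3
  S[U,V] = ((-1.6)·(0.4) + (-0.6)·(-4.6) + (-2.6)·(2.4) + (4.4)·(0.4) + (0.4)·(1.4)) / 4 = -1.8/4 = -0.45
  S[V,V] = ((0.4)·(0.4) + (-4.6)·(-4.6) + (2.4)·(2.4) + (0.4)·(0.4) + (1.4)·(1.4)) / 4 = 29.2/4 = 7.3
  S = [[7.3, -0.45],
 [-0.45, 7.3]].

Step 3 — invert S. det(S) = 7.3·7.3 - (-0.45)² = 53.0875.
  S^{-1} = (1/det) · [[d, -b], [-b, a]] = [[0.1375, 0.0085],
 [0.0085, 0.1375]].

Step 4 — quadratic form (x̄ - mu_0)^T · S^{-1} · (x̄ - mu_0):
  S^{-1} · (x̄ - mu_0) = (-0.0414, 0.2166),
  (x̄ - mu_0)^T · [...] = (-0.4)·(-0.0414) + (1.6)·(0.2166) = 0.3632.

Step 5 — scale by n: T² = 5 · 0.3632 = 1.8159.

T² ≈ 1.8159


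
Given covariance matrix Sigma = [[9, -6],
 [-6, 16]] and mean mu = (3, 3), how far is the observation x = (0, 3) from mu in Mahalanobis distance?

Step 1 — centre the observation: (x - mu) = (-3, 0).

Step 2 — invert Sigma. det(Sigma) = 9·16 - (-6)² = 108.
  Sigma^{-1} = (1/det) · [[d, -b], [-b, a]] = [[0.1481, 0.0556],
 [0.0556, 0.0833]].

Step 3 — form the quadratic (x - mu)^T · Sigma^{-1} · (x - mu):
  Sigma^{-1} · (x - mu) = (-0.4444, -0.1667).
  (x - mu)^T · [Sigma^{-1} · (x - mu)] = (-3)·(-0.4444) + (0)·(-0.1667) = 1.3333.

Step 4 — take square root: d = √(1.3333) ≈ 1.1547.

d(x, mu) = √(1.3333) ≈ 1.1547


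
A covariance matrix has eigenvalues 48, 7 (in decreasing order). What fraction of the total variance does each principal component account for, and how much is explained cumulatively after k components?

Step 1 — total variance = trace(Sigma) = Σ λ_i = 48 + 7 = 55.

Step 2 — fraction explained by component i = λ_i / Σ λ:
  PC1: 48/55 = 0.8727
  PC2: 7/55 = 0.1273

Step 3 — cumulative fraction after k components = (λ_1 + ... + λ_k) / Σ λ:
  k = 1: 48/55 = 0.8727
  k = 2: (48 + 7)/55 = 55/55 = 1

Summary (fraction, with percent):

explained: PC1 0.8727 (87.27%), PC2 0.1273 (12.73%);  cumulative: 0.8727, 1


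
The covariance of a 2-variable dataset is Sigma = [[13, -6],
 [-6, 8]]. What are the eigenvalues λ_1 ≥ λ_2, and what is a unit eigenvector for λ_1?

Step 1 — characteristic polynomial of 2×2 Sigma:
  det(Sigma - λI) = λ² - trace · λ + det = 0.
  trace = 13 + 8 = 21, det = 13·8 - (-6)² = 68.
Step 2 — discriminant:
  Δ = trace² - 4·det = 441 - 272 = 169.
Step 3 — eigenvalues:
  λ = (trace ± √Δ)/2 = (21 ± 13)/2,
  λ_1 = 17,  λ_2 = 4.

Step 4 — unit eigenvector for λ_1: solve (Sigma - λ_1 I)v = 0. First row:
  (13 - 17)·v_x + (-6)·v_y = 0, i.e. (-4)·v_x + (-6)·v_y = 0,
  so v ∝ (b, λ_1 - a) = (-6, 4); multiply by -1 so the first entry is positive: u = (6, -4).
  ||u|| = √((6)² + (-4)²) = √(52) ≈ 7.2111,
  v_1 = u/||u|| ≈ (0.8321, -0.5547) (||v_1|| = 1).

λ_1 = 17,  λ_2 = 4;  v_1 ≈ (0.8321, -0.5547)


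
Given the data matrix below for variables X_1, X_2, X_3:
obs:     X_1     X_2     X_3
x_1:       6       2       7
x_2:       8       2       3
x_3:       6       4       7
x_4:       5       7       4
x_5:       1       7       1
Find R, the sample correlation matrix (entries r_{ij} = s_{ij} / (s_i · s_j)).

Step 1 — column means:
  mean(X_1) = (6 + 8 + 6 + 5 + 1) / 5 = 26/5 = 5.2
  mean(X_2) = (2 + 2 + 4 + 7 + 7) / 5 = 22/5 = 4.4
  mean(X_3) = (7 + 3 + 7 + 4 + 1) / 5 = 22/5 = 4.4

Step 2 — sample variances and covariances s[i,j] = (1/(n-1)) · Σ_k (x_{k,i} - mean_i) · (x_{k,j} - mean_j), with n-1 = 4:
  s[X_1,X_1] = ((0.8)·(0.8) + (2.8)·(2.8) + (0.8)·(0.8) + (-0.2)·(-0.2) + (-4.2)·(-4.2)) / 4 = 26.8/4 = 6.7
  s[X_1,X_2] = ((0.8)·(-2.4) + (2.8)·(-2.4) + (0.8)·(-0.4) + (-0.2)·(2.6) + (-4.2)·(2.6)) / 4 = -20.4/4 = -5.1
  s[X_1,X_3] = ((0.8)·(2.6) + (2.8)·(-1.4) + (0.8)·(2.6) + (-0.2)·(-0.4) + (-4.2)·(-3.4)) / 4 = 14.6/4 = 3.65
  s[X_2,X_2] = ((-2.4)·(-2.4) + (-2.4)·(-2.4) + (-0.4)·(-0.4) + (2.6)·(2.6) + (2.6)·(2.6)) / 4 = 25.2/4 = 6.3
  s[X_2,X_3] = ((-2.4)·(2.6) + (-2.4)·(-1.4) + (-0.4)·(2.6) + (2.6)·(-0.4) + (2.6)·(-3.4)) / 4 = -13.8/4 = -3.45
  s[X_3,X_3] = ((2.6)·(2.6) + (-1.4)·(-1.4) + (2.6)·(2.6) + (-0.4)·(-0.4) + (-3.4)·(-3.4)) / 4 = 27.2/4 = 6.8
  Sample standard deviations s_i = √(s[i,i]):
  s(X_1) = √(6.7) = 2.5884
  s(X_2) = √(6.3) = 2.51
  s(X_3) = √(6.8) = 2.6077

Step 3 — r_{ij} = s_{ij} / (s_i · s_j):
  r[X_1,X_1] = 1 (diagonal).
  r[X_1,X_2] = -5.1 / (2.5884 · 2.51) = -5.1 / 6.4969 = -0.785
  r[X_1,X_3] = 3.65 / (2.5884 · 2.6077) = 3.65 / 6.7498 = 0.5408
  r[X_2,X_2] = 1 (diagonal).
  r[X_2,X_3] = -3.45 / (2.51 · 2.6077) = -3.45 / 6.5452 = -0.5271
  r[X_3,X_3] = 1 (diagonal).

R is symmetric with unit diagonal. Assembling:

R = [[1, -0.785, 0.5408],
 [-0.785, 1, -0.5271],
 [0.5408, -0.5271, 1]]


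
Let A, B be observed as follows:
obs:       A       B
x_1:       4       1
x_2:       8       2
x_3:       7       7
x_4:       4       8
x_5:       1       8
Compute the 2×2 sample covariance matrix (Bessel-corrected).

Step 1 — column means:
  mean(A) = (4 + 8 + 7 + 4 + 1) / 5 = 24/5 = 4.8
  mean(B) = (1 + 2 + 7 + 8 + 8) / 5 = 26/5 = 5.2

Step 2 — sample covariance S[i,j] = (1/(n-1)) · Σ_k (x_{k,i} - mean_i) · (x_{k,j} - mean_j), with n-1 = 4.
  S[A,A] = ((-0.8)·(-0.8) + (3.2)·(3.2) + (2.2)·(2.2) + (-0.8)·(-0.8) + (-3.8)·(-3.8)) / 4 = 30.8/4 = 7.7
  S[A,B] = ((-0.8)·(-4.2) + (3.2)·(-3.2) + (2.2)·(1.8) + (-0.8)·(2.8) + (-3.8)·(2.8)) / 4 = -15.8/4 = -3.95
  S[B,B] = ((-4.2)·(-4.2) + (-3.2)·(-3.2) + (1.8)·(1.8) + (2.8)·(2.8) + (2.8)·(2.8)) / 4 = 46.8/4 = 11.7

S is symmetric (S[j,i] = S[i,j]). Assembling:

S = [[7.7, -3.95],
 [-3.95, 11.7]]


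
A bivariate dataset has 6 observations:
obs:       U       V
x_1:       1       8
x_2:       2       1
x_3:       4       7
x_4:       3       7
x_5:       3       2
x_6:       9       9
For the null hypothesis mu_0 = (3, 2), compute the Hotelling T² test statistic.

Step 1 — sample mean vector:
  mean(U) = (1 + 2 + 4 + 3 + 3 + 9) / 6 = 22/6 = 3.6667
  mean(V) = (8 + 1 + 7 + 7 + 2 + 9) / 6 = 34/6 = 5.6667
  x̄ = (3.6667, 5.6667),  deviation x̄ - mu_0 = (3.6667, 5.6667) - (3, 2) = (0.6667, 3.6667).

Step 2 — sample covariance matrix, S[i,j] = (1/(n-1)) · Σ_k (x_{k,i} - mean_i) · (x_{k,j} - mean_j), divisor n-1 = 5:
  S[U,U] = ((-2.6667)·(-2.6667) + (-1.6667)·(-1.6667) + (0.3333)·(0.3333) + (-0.6667)·(-0.6667) + (-0.6667)·(-0.6667) + (5.3333)·(5.3333)) / 5 = 39.3333/5 = 7.8667
  S[U,V] = ((-2.6667)·(2.3333) + (-1.6667)·(-4.6667) + (0.3333)·(1.3333) + (-0.6667)·(1.3333) + (-0.6667)·(-3.6667) + (5.3333)·(3.3333)) / 5 = 21.3333/5 = 4.2667
  S[V,V] = ((2.3333)·(2.3333) + (-4.6667)·(-4.6667) + (1.3333)·(1.3333) + (1.3333)·(1.3333) + (-3.6667)·(-3.6667) + (3.3333)·(3.3333)) / 5 = 55.3333/5 = 11.0667
  S = [[7.8667, 4.2667],
 [4.2667, 11.0667]].

Step 3 — invert S. det(S) = 7.8667·11.0667 - (4.2667)² = 68.8533.
  S^{-1} = (1/det) · [[d, -b], [-b, a]] = [[0.1607, -0.062],
 [-0.062, 0.1143]].

Step 4 — quadratic form (x̄ - mu_0)^T · S^{-1} · (x̄ - mu_0):
  S^{-1} · (x̄ - mu_0) = (-0.1201, 0.3776),
  (x̄ - mu_0)^T · [...] = (0.6667)·(-0.1201) + (3.6667)·(0.3776) = 1.3045.

Step 5 — scale by n: T² = 6 · 1.3045 = 7.8273.

T² ≈ 7.8273


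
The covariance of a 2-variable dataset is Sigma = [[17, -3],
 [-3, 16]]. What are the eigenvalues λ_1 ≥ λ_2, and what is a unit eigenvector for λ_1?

Step 1 — characteristic polynomial of 2×2 Sigma:
  det(Sigma - λI) = λ² - trace · λ + det = 0.
  trace = 17 + 16 = 33, det = 17·16 - (-3)² = 263.
Step 2 — discriminant:
  Δ = trace² - 4·det = 1089 - 1052 = 37.
Step 3 — eigenvalues:
  λ = (trace ± √Δ)/2 = (33 ± 6.0828)/2,
  λ_1 = 19.5414,  λ_2 = 13.4586.

Step 4 — unit eigenvector for λ_1: solve (Sigma - λ_1 I)v = 0. First row:
  (17 - 19.5414)·v_x + (-3)·v_y = 0, i.e. (-2.5414)·v_x + (-3)·v_y = 0,
  so v ∝ (b, λ_1 - a) = (-3, 2.5414); multiply by -1 so the first entry is positive: u = (3, -2.5414).
  ||u|| = √((3)² + (-2.5414)²) = √(15.4586) ≈ 3.9317,
  v_1 = u/||u|| ≈ (0.763, -0.6464) (||v_1|| = 1).

λ_1 = 19.5414,  λ_2 = 13.4586;  v_1 ≈ (0.763, -0.6464)


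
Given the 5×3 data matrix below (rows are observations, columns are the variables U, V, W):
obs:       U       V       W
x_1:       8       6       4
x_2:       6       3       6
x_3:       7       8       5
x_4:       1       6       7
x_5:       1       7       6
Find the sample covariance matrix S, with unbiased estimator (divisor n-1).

Step 1 — column means:
  mean(U) = (8 + 6 + 7 + 1 + 1) / 5 = 23/5 = 4.6
  mean(V) = (6 + 3 + 8 + 6 + 7) / 5 = 30/5 = 6
  mean(W) = (4 + 6 + 5 + 7 + 6) / 5 = 28/5 = 5.6

Step 2 — sample covariance S[i,j] = (1/(n-1)) · Σ_k (x_{k,i} - mean_i) · (x_{k,j} - mean_j), with n-1 = 4.
  S[U,U] = ((3.4)·(3.4) + (1.4)·(1.4) + (2.4)·(2.4) + (-3.6)·(-3.6) + (-3.6)·(-3.6)) / 4 = 45.2/4 = 11.3
  S[U,V] = ((3.4)·(0) + (1.4)·(-3) + (2.4)·(2) + (-3.6)·(0) + (-3.6)·(1)) / 4 = -3/4 = -0.75
  S[U,W] = ((3.4)·(-1.6) + (1.4)·(0.4) + (2.4)·(-0.6) + (-3.6)·(1.4) + (-3.6)·(0.4)) / 4 = -12.8/4 = -3.2
  S[V,V] = ((0)·(0) + (-3)·(-3) + (2)·(2) + (0)·(0) + (1)·(1)) / 4 = 14/4 = 3.5
  S[V,W] = ((0)·(-1.6) + (-3)·(0.4) + (2)·(-0.6) + (0)·(1.4) + (1)·(0.4)) / 4 = -2/4 = -0.5
  S[W,W] = ((-1.6)·(-1.6) + (0.4)·(0.4) + (-0.6)·(-0.6) + (1.4)·(1.4) + (0.4)·(0.4)) / 4 = 5.2/4 = 1.3

S is symmetric (S[j,i] = S[i,j]). Assembling:

S = [[11.3, -0.75, -3.2],
 [-0.75, 3.5, -0.5],
 [-3.2, -0.5, 1.3]]


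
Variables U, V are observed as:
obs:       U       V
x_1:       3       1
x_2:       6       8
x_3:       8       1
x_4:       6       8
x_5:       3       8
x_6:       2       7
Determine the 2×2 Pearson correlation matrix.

Step 1 — column means:
  mean(U) = (3 + 6 + 8 + 6 + 3 + 2) / 6 = 28/6 = 4.6667
  mean(V) = (1 + 8 + 1 + 8 + 8 + 7) / 6 = 33/6 = 5.5

Step 2 — sample variances and covariances s[i,j] = (1/(n-1)) · Σ_k (x_{k,i} - mean_i) · (x_{k,j} - mean_j), with n-1 = 5:
  s[U,U] = ((-1.6667)·(-1.6667) + (1.3333)·(1.3333) + (3.3333)·(3.3333) + (1.3333)·(1.3333) + (-1.6667)·(-1.6667) + (-2.6667)·(-2.6667)) / 5 = 27.3333/5 = 5.4667
  s[U,V] = ((-1.6667)·(-4.5) + (1.3333)·(2.5) + (3.3333)·(-4.5) + (1.3333)·(2.5) + (-1.6667)·(2.5) + (-2.6667)·(1.5)) / 5 = -9/5 = -1.8
  s[V,V] = ((-4.5)·(-4.5) + (2.5)·(2.5) + (-4.5)·(-4.5) + (2.5)·(2.5) + (2.5)·(2.5) + (1.5)·(1.5)) / 5 = 61.5/5 = 12.3
  Sample standard deviations s_i = √(s[i,i]):
  s(U) = √(5.4667) = 2.3381
  s(V) = √(12.3) = 3.5071

Step 3 — r_{ij} = s_{ij} / (s_i · s_j):
  r[U,U] = 1 (diagonal).
  r[U,V] = -1.8 / (2.3381 · 3.5071) = -1.8 / 8.2 = -0.2195
  r[V,V] = 1 (diagonal).

R is symmetric with unit diagonal. Assembling:

R = [[1, -0.2195],
 [-0.2195, 1]]


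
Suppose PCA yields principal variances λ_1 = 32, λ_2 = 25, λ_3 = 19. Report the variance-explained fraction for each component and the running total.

Step 1 — total variance = trace(Sigma) = Σ λ_i = 32 + 25 + 19 = 76.

Step 2 — fraction explained by component i = λ_i / Σ λ:
  PC1: 32/76 = 0.4211
  PC2: 25/76 = 0.3289
  PC3: 19/76 = 0.25

Step 3 — cumulative fraction after k components = (λ_1 + ... + λ_k) / Σ λ:
  k = 1: 32/76 = 0.4211
  k = 2: (32 + 25)/76 = 57/76 = 0.75
  k = 3: (32 + 25 + 19)/76 = 76/76 = 1

Summary (fraction, with percent):

explained: PC1 0.4211 (42.11%), PC2 0.3289 (32.89%), PC3 0.25 (25%);  cumulative: 0.4211, 0.75, 1


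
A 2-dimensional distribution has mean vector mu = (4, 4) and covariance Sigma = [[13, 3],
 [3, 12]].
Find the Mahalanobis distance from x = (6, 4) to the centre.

Step 1 — centre the observation: (x - mu) = (2, 0).

Step 2 — invert Sigma. det(Sigma) = 13·12 - (3)² = 147.
  Sigma^{-1} = (1/det) · [[d, -b], [-b, a]] = [[0.0816, -0.0204],
 [-0.0204, 0.0884]].

Step 3 — form the quadratic (x - mu)^T · Sigma^{-1} · (x - mu):
  Sigma^{-1} · (x - mu) = (0.1633, -0.0408).
  (x - mu)^T · [Sigma^{-1} · (x - mu)] = (2)·(0.1633) + (0)·(-0.0408) = 0.3265.

Step 4 — take square root: d = √(0.3265) ≈ 0.5714.

d(x, mu) = √(0.3265) ≈ 0.5714


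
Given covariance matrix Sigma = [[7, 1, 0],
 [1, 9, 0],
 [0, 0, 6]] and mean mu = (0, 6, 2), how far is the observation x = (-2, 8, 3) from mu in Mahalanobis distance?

Step 1 — centre the observation: (x - mu) = (-2, 2, 1).

Step 2 — invert Sigma (cofactor / det for 3×3, or solve directly):
  Sigma^{-1} = [[0.1452, -0.0161, 0],
 [-0.0161, 0.1129, 0],
 [0, 0, 0.1667]].

Step 3 — form the quadratic (x - mu)^T · Sigma^{-1} · (x - mu):
  Sigma^{-1} · (x - mu) = (-0.3226, 0.2581, 0.1667).
  (x - mu)^T · [Sigma^{-1} · (x - mu)] = (-2)·(-0.3226) + (2)·(0.2581) + (1)·(0.1667) = 1.328.

Step 4 — take square root: d = √(1.328) ≈ 1.1524.

d(x, mu) = √(1.328) ≈ 1.1524


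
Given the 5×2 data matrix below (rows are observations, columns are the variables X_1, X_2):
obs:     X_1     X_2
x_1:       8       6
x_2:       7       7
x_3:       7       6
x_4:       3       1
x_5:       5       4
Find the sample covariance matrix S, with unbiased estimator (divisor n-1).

Step 1 — column means:
  mean(X_1) = (8 + 7 + 7 + 3 + 5) / 5 = 30/5 = 6
  mean(X_2) = (6 + 7 + 6 + 1 + 4) / 5 = 24/5 = 4.8

Step 2 — sample covariance S[i,j] = (1/(n-1)) · Σ_k (x_{k,i} - mean_i) · (x_{k,j} - mean_j), with n-1 = 4.
  S[X_1,X_1] = ((2)·(2) + (1)·(1) + (1)·(1) + (-3)·(-3) + (-1)·(-1)) / 4 = 16/4 = 4
  S[X_1,X_2] = ((2)·(1.2) + (1)·(2.2) + (1)·(1.2) + (-3)·(-3.8) + (-1)·(-0.8)) / 4 = 18/4 = 4.5
  S[X_2,X_2] = ((1.2)·(1.2) + (2.2)·(2.2) + (1.2)·(1.2) + (-3.8)·(-3.8) + (-0.8)·(-0.8)) / 4 = 22.8/4 = 5.7

S is symmetric (S[j,i] = S[i,j]). Assembling:

S = [[4, 4.5],
 [4.5, 5.7]]


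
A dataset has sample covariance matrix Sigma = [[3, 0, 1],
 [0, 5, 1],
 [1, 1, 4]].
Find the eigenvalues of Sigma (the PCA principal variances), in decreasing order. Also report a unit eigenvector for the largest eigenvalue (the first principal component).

Step 1 — characteristic polynomial p(λ) = det(λI - Sigma) = λ³ - tr·λ² + c_1·λ - det, where tr = trace, c_1 = sum of the principal 2×2 minors, det = det(Sigma):
  tr = 3 + 5 + 4 = 12,
  c_1 = (3·5 - (0)²) + (3·4 - (1)²) + (5·4 - (1)²) = 15 + 11 + 19 = 45,
  det = 3·(5·4 - (1)²) - (0)·((0)·4 - (1)·(1)) + (1)·((0)·(1) - 5·(1)) = 3·(19) - (0)·(-1) + (1)·(-5) = 52.
  So p(λ) = λ³ - 12λ² + 45λ - 52.
Step 2 — look for an integer root (rational root theorem: any rational root is an integer divisor of 52). Testing λ = 4:
  p(4) = 64 - 192 + 180 - 52 = 0  ✓
  Dividing out (λ - 4): p(λ) = (λ - 4)(λ² - 8λ + 13).
Step 3 — remaining eigenvalues from the quadratic λ² - 8λ + 13 = 0:
  Δ = 8² - 4·13 = 64 - 52 = 12,  λ = (8 ± √12)/2 = (8 ± 3.4641)/2 ≈ 5.7321 or 2.2679.
  Sorted: λ_1 = 5.7321,  λ_2 = 4,  λ_3 = 2.2679  (check: sum = 12 = tr ✓).

Step 4 — unit eigenvector for λ_1 ≈ 5.7321: v spans the null space of (Sigma - λ_1 I), whose rows are
  r_1 = (-2.7321, 0, 1),  r_2 = (0, -0.7321, 1),  r_3 = (1, 1, -1.7321).
  v is orthogonal to every row, so take v ∝ r_1 × r_2 = ((0)·(1) - (1)·(-0.7321), (1)·(0) - (-2.7321)·(1), (-2.7321)·(-0.7321) - (0)·(0)) ≈ (0.7321, 2.7321, 2).
  Let u = (0.7321, 2.7321, 2).
  ||u|| = √((0.7321)² + (2.7321)² + (2)²) = √(12) ≈ 3.4641,  v_1 = u/||u|| ≈ (0.2113, 0.7887, 0.5774) (||v_1|| = 1).

λ_1 = 5.7321,  λ_2 = 4,  λ_3 = 2.2679;  v_1 ≈ (0.2113, 0.7887, 0.5774)


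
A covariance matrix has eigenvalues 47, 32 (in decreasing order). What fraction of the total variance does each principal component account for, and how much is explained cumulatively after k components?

Step 1 — total variance = trace(Sigma) = Σ λ_i = 47 + 32 = 79.

Step 2 — fraction explained by component i = λ_i / Σ λ:
  PC1: 47/79 = 0.5949
  PC2: 32/79 = 0.4051

Step 3 — cumulative fraction after k components = (λ_1 + ... + λ_k) / Σ λ:
  k = 1: 47/79 = 0.5949
  k = 2: (47 + 32)/79 = 79/79 = 1

Summary (fraction, with percent):

explained: PC1 0.5949 (59.49%), PC2 0.4051 (40.51%);  cumulative: 0.5949, 1


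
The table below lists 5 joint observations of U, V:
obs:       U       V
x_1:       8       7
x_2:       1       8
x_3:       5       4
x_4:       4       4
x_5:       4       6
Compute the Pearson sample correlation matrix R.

Step 1 — column means:
  mean(U) = (8 + 1 + 5 + 4 + 4) / 5 = 22/5 = 4.4
  mean(V) = (7 + 8 + 4 + 4 + 6) / 5 = 29/5 = 5.8

Step 2 — sample variances and covariances s[i,j] = (1/(n-1)) · Σ_k (x_{k,i} - mean_i) · (x_{k,j} - mean_j), with n-1 = 4:
  s[U,U] = ((3.6)·(3.6) + (-3.4)·(-3.4) + (0.6)·(0.6) + (-0.4)·(-0.4) + (-0.4)·(-0.4)) / 4 = 25.2/4 = 6.3
  s[U,V] = ((3.6)·(1.2) + (-3.4)·(2.2) + (0.6)·(-1.8) + (-0.4)·(-1.8) + (-0.4)·(0.2)) / 4 = -3.6/4 = -0.9
  s[V,V] = ((1.2)·(1.2) + (2.2)·(2.2) + (-1.8)·(-1.8) + (-1.8)·(-1.8) + (0.2)·(0.2)) / 4 = 12.8/4 = 3.2
  Sample standard deviations s_i = √(s[i,i]):
  s(U) = √(6.3) = 2.51
  s(V) = √(3.2) = 1.7889

Step 3 — r_{ij} = s_{ij} / (s_i · s_j):
  r[U,U] = 1 (diagonal).
  r[U,V] = -0.9 / (2.51 · 1.7889) = -0.9 / 4.49 = -0.2004
  r[V,V] = 1 (diagonal).

R is symmetric with unit diagonal. Assembling:

R = [[1, -0.2004],
 [-0.2004, 1]]
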